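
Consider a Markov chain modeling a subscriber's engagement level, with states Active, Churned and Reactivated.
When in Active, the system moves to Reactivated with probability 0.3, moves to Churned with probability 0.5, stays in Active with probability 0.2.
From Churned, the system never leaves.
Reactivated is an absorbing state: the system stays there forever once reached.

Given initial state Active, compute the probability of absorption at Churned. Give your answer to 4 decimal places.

Let h(s) be the probability of absorption at Churned starting from transient state s. Then h(Churned) = 1 and h(Reactivated) = 0. By first-step analysis:
h(Active) = 0.2·h(Active) + 0.5·1 + 0.3·0
Solving: h(Active) = 0.6250.
Starting from Active, the probability is 0.6250.

0.6250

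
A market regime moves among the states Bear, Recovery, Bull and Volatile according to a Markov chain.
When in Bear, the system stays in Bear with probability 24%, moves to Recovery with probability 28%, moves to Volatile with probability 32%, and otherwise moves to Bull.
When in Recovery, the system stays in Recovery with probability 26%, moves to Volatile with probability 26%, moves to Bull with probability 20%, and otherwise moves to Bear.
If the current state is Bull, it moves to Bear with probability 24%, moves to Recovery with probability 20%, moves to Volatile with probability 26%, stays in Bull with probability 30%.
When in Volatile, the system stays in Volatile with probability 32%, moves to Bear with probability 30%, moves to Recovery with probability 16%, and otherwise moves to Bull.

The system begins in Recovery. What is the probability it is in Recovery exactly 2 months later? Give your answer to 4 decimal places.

Propagate the distribution vector 2 months from Recovery.
After 0 months: (0.0000, 1.0000, 0.0000, 0.0000)
After 1 month: (0.2800, 0.2600, 0.2000, 0.2600)
After 2 months: (0.2660, 0.2276, 0.2140, 0.2924)
P(in Recovery after 2 months) = 0.2276

0.2276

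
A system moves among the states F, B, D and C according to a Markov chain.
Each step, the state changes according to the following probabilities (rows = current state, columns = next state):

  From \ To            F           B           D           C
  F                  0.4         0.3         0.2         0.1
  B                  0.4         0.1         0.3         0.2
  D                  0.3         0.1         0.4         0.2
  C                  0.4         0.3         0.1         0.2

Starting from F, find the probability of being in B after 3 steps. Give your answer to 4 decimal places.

Propagate the distribution vector 3 steps from F.
After 0 steps: (1.0000, 0.0000, 0.0000, 0.0000)
After 1 step: (0.4000, 0.3000, 0.2000, 0.1000)
After 2 steps: (0.3800, 0.2000, 0.2600, 0.1600)
After 3 steps: (0.3740, 0.2080, 0.2560, 0.1620)
P(in B after 3 steps) = 0.2080

0.2080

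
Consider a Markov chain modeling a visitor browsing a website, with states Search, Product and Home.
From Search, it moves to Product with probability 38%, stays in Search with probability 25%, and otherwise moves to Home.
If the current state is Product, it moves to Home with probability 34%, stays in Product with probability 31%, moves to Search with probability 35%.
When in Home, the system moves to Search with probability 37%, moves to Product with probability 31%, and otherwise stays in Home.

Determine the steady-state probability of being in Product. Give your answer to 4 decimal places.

0.3327

Let the stationary distribution be π with π = πP and π_1 + π_2 + π_3 = 1.
π_1 = 0.25·π_1 + 0.35·π_2 + 0.37·π_3
π_2 = 0.38·π_1 + 0.31·π_2 + 0.31·π_3
Solving with the normalization constraint gives π = (0.3244, 0.3327, 0.3429).
So the stationary probability of Product is 0.3327.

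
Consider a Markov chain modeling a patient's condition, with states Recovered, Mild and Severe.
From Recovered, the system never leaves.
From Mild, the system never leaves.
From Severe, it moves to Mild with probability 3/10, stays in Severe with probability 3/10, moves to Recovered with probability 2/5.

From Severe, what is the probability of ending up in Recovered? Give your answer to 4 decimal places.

0.5714

Let h(s) be the probability of absorption at Recovered starting from transient state s. Then h(Recovered) = 1 and h(Mild) = 0. By first-step analysis:
h(Severe) = 0.4·1 + 0.3·0 + 0.3·h(Severe)
Solving: h(Severe) = 0.5714.
Starting from Severe, the probability is 0.5714.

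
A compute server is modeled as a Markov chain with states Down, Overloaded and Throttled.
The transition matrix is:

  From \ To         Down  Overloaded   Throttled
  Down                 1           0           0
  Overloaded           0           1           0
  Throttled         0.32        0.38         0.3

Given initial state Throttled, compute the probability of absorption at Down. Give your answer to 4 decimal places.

0.4571

Let h(s) be the probability of absorption at Down starting from transient state s. Then h(Down) = 1 and h(Overloaded) = 0. By first-step analysis:
h(Throttled) = 0.32·1 + 0.38·0 + 0.3·h(Throttled)
Solving: h(Throttled) = 0.4571.
Starting from Throttled, the probability is 0.4571.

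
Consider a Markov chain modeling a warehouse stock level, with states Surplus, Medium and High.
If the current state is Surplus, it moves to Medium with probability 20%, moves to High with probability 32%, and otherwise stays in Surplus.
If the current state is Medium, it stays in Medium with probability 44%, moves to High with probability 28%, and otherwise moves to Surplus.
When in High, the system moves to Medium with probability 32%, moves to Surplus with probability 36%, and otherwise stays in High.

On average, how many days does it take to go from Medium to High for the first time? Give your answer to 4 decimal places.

3.4014

Let t(s) be the expected number of days to first reach High from state s, with t(High) = 0. Conditioning on the first day:
t(Surplus) = 1 + 0.48·t(Surplus) + 0.2·t(Medium)
t(Medium) = 1 + 0.28·t(Surplus) + 0.44·t(Medium)
Solving: t(Surplus) = 3.2313, t(Medium) = 3.4014.
Expected days from Medium to High: 3.4014.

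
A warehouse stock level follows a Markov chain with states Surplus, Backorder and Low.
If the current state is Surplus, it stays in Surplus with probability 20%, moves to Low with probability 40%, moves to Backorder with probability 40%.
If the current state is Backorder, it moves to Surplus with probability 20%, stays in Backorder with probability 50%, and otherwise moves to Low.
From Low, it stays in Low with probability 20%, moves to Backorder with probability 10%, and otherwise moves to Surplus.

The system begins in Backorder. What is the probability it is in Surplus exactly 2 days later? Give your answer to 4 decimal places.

Sum over the intermediate state after 1 day:
P = P(Backorder→Surplus)·P(Surplus→Surplus) + P(Backorder→Backorder)·P(Backorder→Surplus) + P(Backorder→Low)·P(Low→Surplus)
  = 0.2×0.2 + 0.5×0.2 + 0.3×0.7
  = 0.0400 + 0.1000 + 0.2100 = 0.3500

0.3500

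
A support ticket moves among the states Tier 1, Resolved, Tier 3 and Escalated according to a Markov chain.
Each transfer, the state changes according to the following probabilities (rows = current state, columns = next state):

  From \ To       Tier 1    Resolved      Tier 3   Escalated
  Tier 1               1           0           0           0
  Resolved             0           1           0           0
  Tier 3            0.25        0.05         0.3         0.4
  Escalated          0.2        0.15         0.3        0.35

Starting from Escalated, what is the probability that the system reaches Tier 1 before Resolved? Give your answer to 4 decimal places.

0.6418

Let h(s) be the probability of absorption at Tier 1 starting from transient state s. Then h(Tier 1) = 1 and h(Resolved) = 0. By first-step analysis:
h(Tier 3) = 0.25·1 + 0.05·0 + 0.3·h(Tier 3) + 0.4·h(Escalated)
h(Escalated) = 0.2·1 + 0.15·0 + 0.3·h(Tier 3) + 0.35·h(Escalated)
Solving: h(Tier 3) = 0.7239, h(Escalated) = 0.6418.
Starting from Escalated, the probability is 0.6418.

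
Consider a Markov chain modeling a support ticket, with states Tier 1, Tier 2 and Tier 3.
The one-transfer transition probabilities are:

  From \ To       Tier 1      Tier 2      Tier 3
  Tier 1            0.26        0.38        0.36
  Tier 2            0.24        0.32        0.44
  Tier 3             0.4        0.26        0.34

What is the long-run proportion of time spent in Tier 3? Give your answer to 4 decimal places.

Let the stationary distribution be π with π = πP and π_1 + π_2 + π_3 = 1.
π_1 = 0.26·π_1 + 0.24·π_2 + 0.4·π_3
π_2 = 0.38·π_1 + 0.32·π_2 + 0.26·π_3
Solving with the normalization constraint gives π = (0.3066, 0.3157, 0.3777).
So the stationary probability of Tier 3 is 0.3777.

0.3777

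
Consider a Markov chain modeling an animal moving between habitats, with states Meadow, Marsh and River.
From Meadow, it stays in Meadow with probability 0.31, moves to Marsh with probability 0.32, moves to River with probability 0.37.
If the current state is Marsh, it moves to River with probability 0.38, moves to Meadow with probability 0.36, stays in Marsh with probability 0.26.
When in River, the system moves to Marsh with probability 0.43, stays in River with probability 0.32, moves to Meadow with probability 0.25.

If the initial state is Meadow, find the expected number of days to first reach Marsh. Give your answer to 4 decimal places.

2.7874

Let t(s) be the expected number of days to first reach Marsh from state s, with t(Marsh) = 0. Conditioning on the first day:
t(Meadow) = 1 + 0.31·t(Meadow) + 0.37·t(River)
t(River) = 1 + 0.25·t(Meadow) + 0.32·t(River)
Solving: t(Meadow) = 2.7874, t(River) = 2.4954.
Expected days from Meadow to Marsh: 2.7874.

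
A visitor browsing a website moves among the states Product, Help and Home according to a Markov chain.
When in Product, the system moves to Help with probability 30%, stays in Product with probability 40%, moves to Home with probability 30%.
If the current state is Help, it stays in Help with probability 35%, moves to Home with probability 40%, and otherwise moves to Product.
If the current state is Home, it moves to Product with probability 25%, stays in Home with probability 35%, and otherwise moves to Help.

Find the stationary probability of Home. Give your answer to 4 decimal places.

0.3529

Let the stationary distribution be π with π = πP and π_1 + π_2 + π_3 = 1.
π_1 = 0.4·π_1 + 0.25·π_2 + 0.25·π_3
π_2 = 0.3·π_1 + 0.35·π_2 + 0.4·π_3
Solving with the normalization constraint gives π = (0.2941, 0.3529, 0.3529).
So the stationary probability of Home is 0.3529.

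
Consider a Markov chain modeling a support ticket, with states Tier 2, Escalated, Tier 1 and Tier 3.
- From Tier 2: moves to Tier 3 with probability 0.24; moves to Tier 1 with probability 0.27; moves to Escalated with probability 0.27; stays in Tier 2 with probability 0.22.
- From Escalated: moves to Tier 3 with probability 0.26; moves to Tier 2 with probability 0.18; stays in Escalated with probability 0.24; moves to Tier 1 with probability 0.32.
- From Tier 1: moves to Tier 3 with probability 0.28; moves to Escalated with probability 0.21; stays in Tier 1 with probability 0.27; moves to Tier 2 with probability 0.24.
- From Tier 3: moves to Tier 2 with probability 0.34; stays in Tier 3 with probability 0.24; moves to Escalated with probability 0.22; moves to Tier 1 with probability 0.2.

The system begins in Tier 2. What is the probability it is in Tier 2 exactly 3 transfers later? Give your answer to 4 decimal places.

Propagate the distribution vector 3 transfers from Tier 2.
After 0 transfers: (1.0000, 0.0000, 0.0000, 0.0000)
After 1 transfer: (0.2200, 0.2700, 0.2700, 0.2400)
After 2 transfers: (0.2434, 0.2337, 0.2667, 0.2562)
After 3 transfers: (0.2467, 0.2342, 0.2638, 0.2553)
P(in Tier 2 after 3 transfers) = 0.2467

0.2467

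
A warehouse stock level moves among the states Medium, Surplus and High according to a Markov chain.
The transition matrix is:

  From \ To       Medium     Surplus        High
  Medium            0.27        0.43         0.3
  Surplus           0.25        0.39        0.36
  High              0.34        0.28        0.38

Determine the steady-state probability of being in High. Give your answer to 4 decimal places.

0.3498

Let the stationary distribution be π with π = πP and π_1 + π_2 + π_3 = 1.
π_1 = 0.27·π_1 + 0.25·π_2 + 0.34·π_3
π_2 = 0.43·π_1 + 0.39·π_2 + 0.28·π_3
Solving with the normalization constraint gives π = (0.2872, 0.3630, 0.3498).
So the stationary probability of High is 0.3498.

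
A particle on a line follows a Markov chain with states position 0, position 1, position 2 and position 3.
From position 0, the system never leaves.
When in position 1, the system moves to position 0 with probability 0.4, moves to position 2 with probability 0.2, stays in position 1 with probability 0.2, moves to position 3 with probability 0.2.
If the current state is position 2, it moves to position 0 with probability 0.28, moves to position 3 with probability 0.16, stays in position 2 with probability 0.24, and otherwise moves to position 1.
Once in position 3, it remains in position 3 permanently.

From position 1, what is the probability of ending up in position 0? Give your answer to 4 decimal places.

0.6618

Let h(s) be the probability of absorption at position 0 starting from transient state s. Then h(position 0) = 1 and h(position 3) = 0. By first-step analysis:
h(position 1) = 0.4·1 + 0.2·h(position 1) + 0.2·h(position 2) + 0.2·0
h(position 2) = 0.28·1 + 0.32·h(position 1) + 0.24·h(position 2) + 0.16·0
Solving: h(position 1) = 0.6618, h(position 2) = 0.6471.
Starting from position 1, the probability is 0.6618.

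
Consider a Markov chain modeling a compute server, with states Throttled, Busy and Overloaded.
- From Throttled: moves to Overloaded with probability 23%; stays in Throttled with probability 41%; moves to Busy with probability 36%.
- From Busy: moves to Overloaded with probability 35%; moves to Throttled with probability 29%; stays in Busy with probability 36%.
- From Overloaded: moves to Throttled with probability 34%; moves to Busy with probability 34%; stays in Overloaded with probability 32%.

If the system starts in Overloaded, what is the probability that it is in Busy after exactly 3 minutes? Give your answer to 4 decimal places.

0.3540

Propagate the distribution vector 3 minutes from Overloaded.
After 0 minutes: (0.0000, 0.0000, 1.0000)
After 1 minute: (0.3400, 0.3400, 0.3200)
After 2 minutes: (0.3468, 0.3536, 0.2996)
After 3 minutes: (0.3466, 0.3540, 0.2994)
P(in Busy after 3 minutes) = 0.3540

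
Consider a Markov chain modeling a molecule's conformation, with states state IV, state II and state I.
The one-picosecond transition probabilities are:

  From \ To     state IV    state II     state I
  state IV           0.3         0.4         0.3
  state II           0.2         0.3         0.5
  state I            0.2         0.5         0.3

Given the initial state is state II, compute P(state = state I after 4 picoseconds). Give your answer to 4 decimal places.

0.3788

Propagate the distribution vector 4 picoseconds from state II.
After 0 picoseconds: (0.0000, 1.0000, 0.0000)
After 1 picosecond: (0.2000, 0.3000, 0.5000)
After 2 picoseconds: (0.2200, 0.4200, 0.3600)
After 3 picoseconds: (0.2220, 0.3940, 0.3840)
After 4 picoseconds: (0.2222, 0.3990, 0.3788)
P(in state I after 4 picoseconds) = 0.3788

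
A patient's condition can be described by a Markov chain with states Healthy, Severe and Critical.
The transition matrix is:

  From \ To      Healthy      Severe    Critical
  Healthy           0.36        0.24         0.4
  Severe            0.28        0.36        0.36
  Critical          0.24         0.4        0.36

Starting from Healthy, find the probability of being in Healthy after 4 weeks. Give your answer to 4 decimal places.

Propagate the distribution vector 4 weeks from Healthy.
After 0 weeks: (1.0000, 0.0000, 0.0000)
After 1 week: (0.3600, 0.2400, 0.4000)
After 2 weeks: (0.2928, 0.3328, 0.3744)
After 3 weeks: (0.2884, 0.3398, 0.3717)
After 4 weeks: (0.2882, 0.3403, 0.3715)
P(in Healthy after 4 weeks) = 0.2882

0.2882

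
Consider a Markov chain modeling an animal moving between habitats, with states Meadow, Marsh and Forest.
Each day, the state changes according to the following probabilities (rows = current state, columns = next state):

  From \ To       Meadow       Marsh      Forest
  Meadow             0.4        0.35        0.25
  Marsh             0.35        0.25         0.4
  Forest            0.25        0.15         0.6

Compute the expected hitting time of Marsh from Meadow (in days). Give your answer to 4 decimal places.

3.6620

Let t(s) be the expected number of days to first reach Marsh from state s, with t(Marsh) = 0. Conditioning on the first day:
t(Meadow) = 1 + 0.4·t(Meadow) + 0.25·t(Forest)
t(Forest) = 1 + 0.25·t(Meadow) + 0.6·t(Forest)
Solving: t(Meadow) = 3.6620, t(Forest) = 4.7887.
Expected days from Meadow to Marsh: 3.6620.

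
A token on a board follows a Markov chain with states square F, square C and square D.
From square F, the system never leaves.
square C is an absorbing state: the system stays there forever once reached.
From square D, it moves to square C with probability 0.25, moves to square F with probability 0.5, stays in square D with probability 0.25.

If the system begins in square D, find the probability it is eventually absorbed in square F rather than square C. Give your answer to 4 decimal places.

0.6667

Let h(s) be the probability of absorption at square F starting from transient state s. Then h(square F) = 1 and h(square C) = 0. By first-step analysis:
h(square D) = 0.5·1 + 0.25·0 + 0.25·h(square D)
Solving: h(square D) = 0.6667.
Starting from square D, the probability is 0.6667.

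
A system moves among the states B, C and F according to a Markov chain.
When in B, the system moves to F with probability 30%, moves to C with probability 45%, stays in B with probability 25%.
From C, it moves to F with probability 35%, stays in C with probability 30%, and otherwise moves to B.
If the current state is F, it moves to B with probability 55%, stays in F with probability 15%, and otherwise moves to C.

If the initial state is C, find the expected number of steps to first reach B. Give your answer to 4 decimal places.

2.4490

Let t(s) be the expected number of steps to first reach B from state s, with t(B) = 0. Conditioning on the first step:
t(C) = 1 + 0.3·t(C) + 0.35·t(F)
t(F) = 1 + 0.3·t(C) + 0.15·t(F)
Solving: t(C) = 2.4490, t(F) = 2.0408.
Expected steps from C to B: 2.4490.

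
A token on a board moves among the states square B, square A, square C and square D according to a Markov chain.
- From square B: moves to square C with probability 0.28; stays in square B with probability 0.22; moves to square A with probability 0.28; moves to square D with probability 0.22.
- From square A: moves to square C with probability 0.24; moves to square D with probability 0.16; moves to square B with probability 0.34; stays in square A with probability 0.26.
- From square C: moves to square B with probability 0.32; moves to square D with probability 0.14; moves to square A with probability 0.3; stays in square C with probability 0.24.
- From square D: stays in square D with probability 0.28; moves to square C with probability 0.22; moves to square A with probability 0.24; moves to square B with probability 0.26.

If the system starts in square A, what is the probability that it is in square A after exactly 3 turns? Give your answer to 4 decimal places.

0.2718

Propagate the distribution vector 3 turns from square A.
After 0 turns: (0.0000, 1.0000, 0.0000, 0.0000)
After 1 turn: (0.3400, 0.2600, 0.2400, 0.1600)
After 2 turns: (0.2816, 0.2732, 0.2504, 0.1948)
After 3 turns: (0.2856, 0.2718, 0.2474, 0.1953)
P(in square A after 3 turns) = 0.2718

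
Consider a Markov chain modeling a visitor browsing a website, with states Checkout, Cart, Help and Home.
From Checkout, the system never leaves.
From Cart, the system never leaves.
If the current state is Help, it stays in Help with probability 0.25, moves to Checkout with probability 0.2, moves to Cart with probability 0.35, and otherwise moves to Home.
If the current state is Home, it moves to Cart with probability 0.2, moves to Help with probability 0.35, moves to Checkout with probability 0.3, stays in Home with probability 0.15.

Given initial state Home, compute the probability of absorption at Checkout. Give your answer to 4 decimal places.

Let h(s) be the probability of absorption at Checkout starting from transient state s. Then h(Checkout) = 1 and h(Cart) = 0. By first-step analysis:
h(Help) = 0.2·1 + 0.35·0 + 0.25·h(Help) + 0.2·h(Home)
h(Home) = 0.3·1 + 0.2·0 + 0.35·h(Help) + 0.15·h(Home)
Solving: h(Help) = 0.4053, h(Home) = 0.5198.
Starting from Home, the probability is 0.5198.

0.5198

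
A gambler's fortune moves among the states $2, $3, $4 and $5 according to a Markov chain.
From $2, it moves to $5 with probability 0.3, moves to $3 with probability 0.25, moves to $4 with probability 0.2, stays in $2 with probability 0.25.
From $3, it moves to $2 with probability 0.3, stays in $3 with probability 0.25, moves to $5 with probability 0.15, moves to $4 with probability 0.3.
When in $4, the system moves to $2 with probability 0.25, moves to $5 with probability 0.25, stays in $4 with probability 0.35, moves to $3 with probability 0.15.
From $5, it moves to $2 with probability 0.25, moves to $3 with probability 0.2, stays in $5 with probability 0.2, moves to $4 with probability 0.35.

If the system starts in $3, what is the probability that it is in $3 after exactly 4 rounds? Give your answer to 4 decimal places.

0.2085

Propagate the distribution vector 4 rounds from $3.
After 0 rounds: (0.0000, 1.0000, 0.0000, 0.0000)
After 1 round: (0.3000, 0.2500, 0.3000, 0.1500)
After 2 rounds: (0.2625, 0.2125, 0.2925, 0.2325)
After 3 rounds: (0.2606, 0.2091, 0.3000, 0.2303)
After 4 rounds: (0.2605, 0.2085, 0.3005, 0.2306)
P(in $3 after 4 rounds) = 0.2085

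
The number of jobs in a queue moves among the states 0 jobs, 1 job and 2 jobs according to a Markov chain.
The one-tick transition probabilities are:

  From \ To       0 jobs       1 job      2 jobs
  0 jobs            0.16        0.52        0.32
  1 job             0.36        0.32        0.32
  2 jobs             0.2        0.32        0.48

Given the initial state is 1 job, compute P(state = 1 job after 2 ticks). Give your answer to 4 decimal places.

0.3920

Sum over the intermediate state after 1 tick:
P = P(1 job→0 jobs)·P(0 jobs→1 job) + P(1 job→1 job)·P(1 job→1 job) + P(1 job→2 jobs)·P(2 jobs→1 job)
  = 0.36×0.52 + 0.32×0.32 + 0.32×0.32
  = 0.1872 + 0.1024 + 0.1024 = 0.3920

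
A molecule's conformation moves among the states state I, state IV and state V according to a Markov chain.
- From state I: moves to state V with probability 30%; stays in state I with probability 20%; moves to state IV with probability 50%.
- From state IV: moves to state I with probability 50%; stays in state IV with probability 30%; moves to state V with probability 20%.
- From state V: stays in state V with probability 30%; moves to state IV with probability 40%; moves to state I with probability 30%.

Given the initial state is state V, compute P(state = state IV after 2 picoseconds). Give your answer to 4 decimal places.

Sum over the intermediate state after 1 picosecond:
P = P(state V→state I)·P(state I→state IV) + P(state V→state IV)·P(state IV→state IV) + P(state V→state V)·P(state V→state IV)
  = 0.3×0.5 + 0.4×0.3 + 0.3×0.4
  = 0.1500 + 0.1200 + 0.1200 = 0.3900

0.3900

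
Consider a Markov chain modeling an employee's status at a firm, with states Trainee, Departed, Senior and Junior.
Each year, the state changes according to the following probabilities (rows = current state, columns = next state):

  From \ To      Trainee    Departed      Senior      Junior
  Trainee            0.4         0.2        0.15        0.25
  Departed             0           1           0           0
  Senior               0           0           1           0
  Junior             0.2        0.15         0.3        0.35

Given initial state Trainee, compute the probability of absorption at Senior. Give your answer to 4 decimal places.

0.5074

Let h(s) be the probability of absorption at Senior starting from transient state s. Then h(Senior) = 1 and h(Departed) = 0. By first-step analysis:
h(Trainee) = 0.4·h(Trainee) + 0.2·0 + 0.15·1 + 0.25·h(Junior)
h(Junior) = 0.2·h(Trainee) + 0.15·0 + 0.3·1 + 0.35·h(Junior)
Solving: h(Trainee) = 0.5074, h(Junior) = 0.6176.
Starting from Trainee, the probability is 0.5074.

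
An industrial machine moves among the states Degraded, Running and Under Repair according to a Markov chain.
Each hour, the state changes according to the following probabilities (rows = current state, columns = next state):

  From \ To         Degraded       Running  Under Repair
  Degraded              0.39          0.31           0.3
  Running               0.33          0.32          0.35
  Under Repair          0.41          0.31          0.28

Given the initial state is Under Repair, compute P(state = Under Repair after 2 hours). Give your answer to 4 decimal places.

0.3099

Sum over the intermediate state after 1 hour:
P = P(Under Repair→Degraded)·P(Degraded→Under Repair) + P(Under Repair→Running)·P(Running→Under Repair) + P(Under Repair→Under Repair)·P(Under Repair→Under Repair)
  = 0.41×0.3 + 0.31×0.35 + 0.28×0.28
  = 0.1230 + 0.1085 + 0.0784 = 0.3099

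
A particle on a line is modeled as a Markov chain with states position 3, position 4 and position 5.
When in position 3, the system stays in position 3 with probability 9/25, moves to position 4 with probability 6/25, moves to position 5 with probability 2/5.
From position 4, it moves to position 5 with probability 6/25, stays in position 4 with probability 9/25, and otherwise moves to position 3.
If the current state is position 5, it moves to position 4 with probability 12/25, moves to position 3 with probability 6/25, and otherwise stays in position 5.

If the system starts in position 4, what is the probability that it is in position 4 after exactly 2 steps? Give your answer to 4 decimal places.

Sum over the intermediate state after 1 step:
P = P(position 4→position 3)·P(position 3→position 4) + P(position 4→position 4)·P(position 4→position 4) + P(position 4→position 5)·P(position 5→position 4)
  = 0.4×0.24 + 0.36×0.36 + 0.24×0.48
  = 0.0960 + 0.1296 + 0.1152 = 0.3408

0.3408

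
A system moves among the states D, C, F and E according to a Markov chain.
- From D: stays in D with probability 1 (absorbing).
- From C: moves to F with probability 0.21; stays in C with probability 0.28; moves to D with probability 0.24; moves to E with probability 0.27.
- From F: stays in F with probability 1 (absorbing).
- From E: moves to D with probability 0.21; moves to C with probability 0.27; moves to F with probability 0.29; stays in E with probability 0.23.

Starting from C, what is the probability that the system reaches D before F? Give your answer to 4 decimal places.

0.5016

Let h(s) be the probability of absorption at D starting from transient state s. Then h(D) = 1 and h(F) = 0. By first-step analysis:
h(C) = 0.24·1 + 0.28·h(C) + 0.21·0 + 0.27·h(E)
h(E) = 0.21·1 + 0.27·h(C) + 0.29·0 + 0.23·h(E)
Solving: h(C) = 0.5016, h(E) = 0.4486.
Starting from C, the probability is 0.5016.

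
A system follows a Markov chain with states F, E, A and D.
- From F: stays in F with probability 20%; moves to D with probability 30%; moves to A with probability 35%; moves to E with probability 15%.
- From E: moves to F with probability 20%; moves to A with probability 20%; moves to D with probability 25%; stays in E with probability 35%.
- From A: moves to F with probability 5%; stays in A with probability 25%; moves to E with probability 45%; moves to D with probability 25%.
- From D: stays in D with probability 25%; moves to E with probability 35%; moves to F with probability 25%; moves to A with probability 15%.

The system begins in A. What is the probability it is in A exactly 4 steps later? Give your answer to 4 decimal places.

0.2255

Propagate the distribution vector 4 steps from A.
After 0 steps: (0.0000, 0.0000, 1.0000, 0.0000)
After 1 step: (0.0500, 0.4500, 0.2500, 0.2500)
After 2 steps: (0.1750, 0.3650, 0.2075, 0.2525)
After 3 steps: (0.1815, 0.3358, 0.2240, 0.2588)
After 4 steps: (0.1793, 0.3361, 0.2255, 0.2591)
P(in A after 4 steps) = 0.2255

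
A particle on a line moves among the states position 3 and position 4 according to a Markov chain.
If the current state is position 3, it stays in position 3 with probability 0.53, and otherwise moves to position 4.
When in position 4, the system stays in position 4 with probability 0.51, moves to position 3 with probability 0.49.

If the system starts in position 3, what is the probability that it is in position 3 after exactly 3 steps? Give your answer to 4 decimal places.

Propagate the distribution vector 3 steps from position 3.
After 0 steps: (1.0000, 0.0000)
After 1 step: (0.5300, 0.4700)
After 2 steps: (0.5112, 0.4888)
After 3 steps: (0.5104, 0.4896)
P(in position 3 after 3 steps) = 0.5104

0.5104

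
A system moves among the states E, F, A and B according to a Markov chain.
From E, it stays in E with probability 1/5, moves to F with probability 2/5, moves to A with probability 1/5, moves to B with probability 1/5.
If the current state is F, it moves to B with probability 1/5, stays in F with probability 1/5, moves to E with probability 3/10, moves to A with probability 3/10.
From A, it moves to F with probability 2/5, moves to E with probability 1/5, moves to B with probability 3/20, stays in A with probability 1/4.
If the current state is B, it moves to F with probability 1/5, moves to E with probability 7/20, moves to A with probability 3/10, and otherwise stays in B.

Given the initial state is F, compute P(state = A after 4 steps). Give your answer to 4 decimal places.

Propagate the distribution vector 4 steps from F.
After 0 steps: (0.0000, 1.0000, 0.0000, 0.0000)
After 1 step: (0.3000, 0.2000, 0.3000, 0.2000)
After 2 steps: (0.2500, 0.3200, 0.2550, 0.1750)
After 3 steps: (0.2583, 0.3010, 0.2623, 0.1785)
After 4 steps: (0.2569, 0.3041, 0.2611, 0.1780)
P(in A after 4 steps) = 0.2611

0.2611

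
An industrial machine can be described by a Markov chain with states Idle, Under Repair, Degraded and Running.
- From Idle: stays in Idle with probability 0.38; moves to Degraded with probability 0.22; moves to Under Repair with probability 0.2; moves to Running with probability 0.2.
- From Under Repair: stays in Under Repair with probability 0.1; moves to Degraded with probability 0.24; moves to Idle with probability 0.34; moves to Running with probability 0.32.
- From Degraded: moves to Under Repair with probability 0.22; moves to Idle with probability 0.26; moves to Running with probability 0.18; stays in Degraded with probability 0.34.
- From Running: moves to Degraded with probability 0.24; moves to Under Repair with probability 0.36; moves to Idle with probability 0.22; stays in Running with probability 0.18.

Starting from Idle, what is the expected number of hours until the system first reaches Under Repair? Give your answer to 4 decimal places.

4.2434

Let t(s) be the expected number of hours to first reach Under Repair from state s, with t(Under Repair) = 0. Conditioning on the first hour:
t(Idle) = 1 + 0.38·t(Idle) + 0.22·t(Degraded) + 0.2·t(Running)
t(Degraded) = 1 + 0.26·t(Idle) + 0.34·t(Degraded) + 0.18·t(Running)
t(Running) = 1 + 0.22·t(Idle) + 0.24·t(Degraded) + 0.18·t(Running)
Solving: t(Idle) = 4.2434, t(Degraded) = 4.1621, t(Running) = 3.5762.
Expected hours from Idle to Under Repair: 4.2434.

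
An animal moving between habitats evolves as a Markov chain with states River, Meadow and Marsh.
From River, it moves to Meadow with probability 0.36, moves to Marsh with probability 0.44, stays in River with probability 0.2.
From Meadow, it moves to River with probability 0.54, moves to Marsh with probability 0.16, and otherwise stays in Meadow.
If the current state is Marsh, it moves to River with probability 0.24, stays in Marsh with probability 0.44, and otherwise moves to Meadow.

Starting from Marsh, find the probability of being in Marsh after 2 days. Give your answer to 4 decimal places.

Sum over the intermediate state after 1 day:
P = P(Marsh→River)·P(River→Marsh) + P(Marsh→Meadow)·P(Meadow→Marsh) + P(Marsh→Marsh)·P(Marsh→Marsh)
  = 0.24×0.44 + 0.32×0.16 + 0.44×0.44
  = 0.1056 + 0.0512 + 0.1936 = 0.3504

0.3504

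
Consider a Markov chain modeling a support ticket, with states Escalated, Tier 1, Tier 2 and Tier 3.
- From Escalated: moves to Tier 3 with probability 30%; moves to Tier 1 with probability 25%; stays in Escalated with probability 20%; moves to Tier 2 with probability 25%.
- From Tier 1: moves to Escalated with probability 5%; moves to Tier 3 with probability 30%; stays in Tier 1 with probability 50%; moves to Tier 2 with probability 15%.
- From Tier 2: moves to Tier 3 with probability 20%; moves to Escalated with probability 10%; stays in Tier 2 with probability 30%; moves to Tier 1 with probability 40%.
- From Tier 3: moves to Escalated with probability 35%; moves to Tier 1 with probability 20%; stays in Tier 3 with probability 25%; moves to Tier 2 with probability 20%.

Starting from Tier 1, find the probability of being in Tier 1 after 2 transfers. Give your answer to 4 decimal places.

0.3825

Propagate the distribution vector 2 transfers from Tier 1.
After 0 transfers: (0.0000, 1.0000, 0.0000, 0.0000)
After 1 transfer: (0.0500, 0.5000, 0.1500, 0.3000)
After 2 transfers: (0.1550, 0.3825, 0.1925, 0.2700)
P(in Tier 1 after 2 transfers) = 0.3825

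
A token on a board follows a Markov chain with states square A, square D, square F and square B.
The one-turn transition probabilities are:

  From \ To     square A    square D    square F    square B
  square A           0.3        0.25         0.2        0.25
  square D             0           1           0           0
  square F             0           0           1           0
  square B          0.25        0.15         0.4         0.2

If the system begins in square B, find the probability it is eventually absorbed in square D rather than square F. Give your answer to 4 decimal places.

0.3367

Let h(s) be the probability of absorption at square D starting from transient state s. Then h(square D) = 1 and h(square F) = 0. By first-step analysis:
h(square A) = 0.3·h(square A) + 0.25·1 + 0.2·0 + 0.25·h(square B)
h(square B) = 0.25·h(square A) + 0.15·1 + 0.4·0 + 0.2·h(square B)
Solving: h(square A) = 0.4774, h(square B) = 0.3367.
Starting from square B, the probability is 0.3367.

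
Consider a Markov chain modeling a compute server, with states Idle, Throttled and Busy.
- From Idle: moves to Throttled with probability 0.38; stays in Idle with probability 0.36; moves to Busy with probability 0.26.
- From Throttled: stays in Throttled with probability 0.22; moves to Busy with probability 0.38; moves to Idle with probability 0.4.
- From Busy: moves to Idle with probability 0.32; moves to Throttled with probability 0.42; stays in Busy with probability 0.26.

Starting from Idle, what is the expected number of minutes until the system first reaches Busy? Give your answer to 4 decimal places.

3.3410

Let t(s) be the expected number of minutes to first reach Busy from state s, with t(Busy) = 0. Conditioning on the first minute:
t(Idle) = 1 + 0.36·t(Idle) + 0.38·t(Throttled)
t(Throttled) = 1 + 0.4·t(Idle) + 0.22·t(Throttled)
Solving: t(Idle) = 3.3410, t(Throttled) = 2.9954.
Expected minutes from Idle to Busy: 3.3410.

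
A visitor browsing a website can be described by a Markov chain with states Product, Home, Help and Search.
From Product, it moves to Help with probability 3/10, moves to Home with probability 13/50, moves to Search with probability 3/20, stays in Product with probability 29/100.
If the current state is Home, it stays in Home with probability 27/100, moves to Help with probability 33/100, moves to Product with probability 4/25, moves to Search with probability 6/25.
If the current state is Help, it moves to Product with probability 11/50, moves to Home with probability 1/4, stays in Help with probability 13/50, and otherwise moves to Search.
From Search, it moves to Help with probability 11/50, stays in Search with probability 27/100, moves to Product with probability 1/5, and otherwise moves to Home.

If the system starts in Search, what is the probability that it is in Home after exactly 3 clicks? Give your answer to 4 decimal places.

0.2718

Propagate the distribution vector 3 clicks from Search.
After 0 clicks: (0.0000, 0.0000, 0.0000, 1.0000)
After 1 click: (0.2000, 0.3100, 0.2200, 0.2700)
After 2 clicks: (0.2100, 0.2744, 0.2789, 0.2367)
After 3 clicks: (0.2135, 0.2718, 0.2781, 0.2366)
P(in Home after 3 clicks) = 0.2718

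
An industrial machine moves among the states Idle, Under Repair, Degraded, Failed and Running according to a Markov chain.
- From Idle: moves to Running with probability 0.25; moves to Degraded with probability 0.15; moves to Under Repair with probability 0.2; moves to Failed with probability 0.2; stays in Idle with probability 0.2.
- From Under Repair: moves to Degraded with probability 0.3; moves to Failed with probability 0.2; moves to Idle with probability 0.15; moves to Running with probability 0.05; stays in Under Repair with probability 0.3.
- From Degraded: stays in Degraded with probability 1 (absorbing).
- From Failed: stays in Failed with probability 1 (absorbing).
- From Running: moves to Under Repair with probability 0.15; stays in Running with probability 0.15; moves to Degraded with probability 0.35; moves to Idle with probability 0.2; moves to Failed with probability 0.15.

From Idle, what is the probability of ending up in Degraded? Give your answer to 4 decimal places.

Let h(s) be the probability of absorption at Degraded starting from transient state s. Then h(Degraded) = 1 and h(Failed) = 0. By first-step analysis:
h(Idle) = 0.2·h(Idle) + 0.2·h(Under Repair) + 0.15·1 + 0.2·0 + 0.25·h(Running)
h(Under Repair) = 0.15·h(Idle) + 0.3·h(Under Repair) + 0.3·1 + 0.2·0 + 0.05·h(Running)
h(Running) = 0.2·h(Idle) + 0.15·h(Under Repair) + 0.35·1 + 0.15·0 + 0.15·h(Running)
Solving: h(Idle) = 0.5353, h(Under Repair) = 0.5891, h(Running) = 0.6417.
Starting from Idle, the probability is 0.5353.

0.5353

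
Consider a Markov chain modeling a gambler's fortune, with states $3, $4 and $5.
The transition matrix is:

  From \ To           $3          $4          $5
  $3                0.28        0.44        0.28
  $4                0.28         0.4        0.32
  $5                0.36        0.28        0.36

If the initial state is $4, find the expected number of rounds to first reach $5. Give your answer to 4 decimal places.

3.2383

Let t(s) be the expected number of rounds to first reach $5 from state s, with t($5) = 0. Conditioning on the first round:
t($3) = 1 + 0.28·t($3) + 0.44·t($4)
t($4) = 1 + 0.28·t($3) + 0.4·t($4)
Solving: t($3) = 3.3679, t($4) = 3.2383.
Expected rounds from $4 to $5: 3.2383.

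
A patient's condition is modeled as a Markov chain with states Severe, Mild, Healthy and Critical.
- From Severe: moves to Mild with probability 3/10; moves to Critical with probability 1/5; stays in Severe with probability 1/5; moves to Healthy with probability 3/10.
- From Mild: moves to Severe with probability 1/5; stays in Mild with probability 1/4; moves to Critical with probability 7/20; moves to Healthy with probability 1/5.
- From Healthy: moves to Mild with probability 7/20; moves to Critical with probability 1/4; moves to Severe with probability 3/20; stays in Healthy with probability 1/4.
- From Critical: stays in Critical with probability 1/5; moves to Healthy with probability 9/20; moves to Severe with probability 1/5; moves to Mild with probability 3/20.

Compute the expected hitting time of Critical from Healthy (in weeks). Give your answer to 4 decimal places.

3.6722

Let t(s) be the expected number of weeks to first reach Critical from state s, with t(Critical) = 0. Conditioning on the first week:
t(Severe) = 1 + 0.2·t(Severe) + 0.3·t(Mild) + 0.3·t(Healthy)
t(Mild) = 1 + 0.2·t(Severe) + 0.25·t(Mild) + 0.2·t(Healthy)
t(Healthy) = 1 + 0.15·t(Severe) + 0.35·t(Mild) + 0.25·t(Healthy)
Solving: t(Severe) = 3.8826, t(Mild) = 3.3479, t(Healthy) = 3.6722.
Expected weeks from Healthy to Critical: 3.6722.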